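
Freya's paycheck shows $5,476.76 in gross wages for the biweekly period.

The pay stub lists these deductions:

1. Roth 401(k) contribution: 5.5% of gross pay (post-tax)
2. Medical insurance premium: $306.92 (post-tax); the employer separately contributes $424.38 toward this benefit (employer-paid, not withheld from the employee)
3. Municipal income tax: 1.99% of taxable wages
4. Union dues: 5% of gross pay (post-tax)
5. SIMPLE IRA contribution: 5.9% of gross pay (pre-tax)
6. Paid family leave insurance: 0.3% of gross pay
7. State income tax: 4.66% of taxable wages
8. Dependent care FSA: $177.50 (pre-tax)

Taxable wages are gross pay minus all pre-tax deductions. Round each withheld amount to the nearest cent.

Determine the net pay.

$3,746.81

Dependent care FSA: $177.50
SIMPLE IRA contribution: $5,476.76 × 0.059 = $323.13
Pre-tax total = $177.50 + $323.13 = $500.63
Taxable wages = $5,476.76 − $500.63 = $4,976.13
Municipal income tax: $4,976.13 × 0.0199 = $99.02
State income tax: $4,976.13 × 0.0466 = $231.89
Paid family leave insurance: $5,476.76 × 0.003 = $16.43
Union dues: $5,476.76 × 0.05 = $273.84
Medical insurance premium: $306.92
Roth 401(k) contribution: $5,476.76 × 0.055 = $301.22
(Employer's $424.38 toward medical insurance premium is not withheld from the employee.)
Total deductions = $177.50 + $323.13 + $99.02 + $231.89 + $16.43 + $273.84 + $306.92 + $301.22 = $1,729.95
Net pay = $5,476.76 − $1,729.95 = $3,746.81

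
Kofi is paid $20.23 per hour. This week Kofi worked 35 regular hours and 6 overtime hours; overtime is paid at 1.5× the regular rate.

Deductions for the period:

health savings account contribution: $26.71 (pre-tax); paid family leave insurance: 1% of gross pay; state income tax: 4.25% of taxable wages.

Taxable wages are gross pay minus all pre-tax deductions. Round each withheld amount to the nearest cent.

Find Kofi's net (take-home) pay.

$817.82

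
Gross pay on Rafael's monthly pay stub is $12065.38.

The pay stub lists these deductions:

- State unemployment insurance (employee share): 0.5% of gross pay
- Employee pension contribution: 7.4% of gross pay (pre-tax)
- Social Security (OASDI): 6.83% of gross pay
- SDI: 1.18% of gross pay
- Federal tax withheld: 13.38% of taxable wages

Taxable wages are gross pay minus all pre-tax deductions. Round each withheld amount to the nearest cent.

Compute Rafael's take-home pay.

$8650.88

Employee pension contribution: $12065.38 × 0.074 = $892.84
Taxable wages = $12065.38 − $892.84 = $11172.54
Federal tax withheld: $11172.54 × 0.1338 = $1494.89
SDI: $12065.38 × 0.0118 = $142.37
State unemployment insurance (employee share): $12065.38 × 0.005 = $60.33
Social Security (OASDI): $12065.38 × 0.0683 = $824.07
Total deductions = $892.84 + $1494.89 + $142.37 + $60.33 + $824.07 = $3414.50
Net pay = $12065.38 − $3414.50 = $8650.88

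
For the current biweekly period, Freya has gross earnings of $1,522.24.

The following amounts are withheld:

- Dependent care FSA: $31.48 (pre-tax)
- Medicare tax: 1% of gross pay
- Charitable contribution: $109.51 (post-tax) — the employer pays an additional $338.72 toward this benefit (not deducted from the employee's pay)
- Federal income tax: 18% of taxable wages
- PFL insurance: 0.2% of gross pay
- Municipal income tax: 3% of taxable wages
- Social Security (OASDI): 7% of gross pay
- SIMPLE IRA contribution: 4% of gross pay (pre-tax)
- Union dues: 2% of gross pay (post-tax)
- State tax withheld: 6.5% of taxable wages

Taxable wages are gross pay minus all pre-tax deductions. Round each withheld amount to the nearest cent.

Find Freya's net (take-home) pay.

Dependent care FSA: $31.48
SIMPLE IRA contribution: $1,522.24 × 0.04 = $60.89
Pre-tax total = $31.48 + $60.89 = $92.37
Taxable wages = $1,522.24 − $92.37 = $1,429.87
Federal income tax: $1,429.87 × 0.18 = $257.38
Municipal income tax: $1,429.87 × 0.03 = $42.90
State tax withheld: $1,429.87 × 0.065 = $92.94
Medicare tax: $1,522.24 × 0.01 = $15.22
PFL insurance: $1,522.24 × 0.002 = $3.04
Social Security (OASDI): $1,522.24 × 0.07 = $106.56
Union dues: $1,522.24 × 0.02 = $30.44
Charitable contribution: $109.51
(Employer's $338.72 toward charitable contribution is not withheld from the employee.)
Total deductions = $31.48 + $60.89 + $257.38 + $42.90 + $92.94 + $15.22 + $3.04 + $106.56 + $30.44 + $109.51 = $750.36
Net pay = $1,522.24 − $750.36 = $771.88

$771.88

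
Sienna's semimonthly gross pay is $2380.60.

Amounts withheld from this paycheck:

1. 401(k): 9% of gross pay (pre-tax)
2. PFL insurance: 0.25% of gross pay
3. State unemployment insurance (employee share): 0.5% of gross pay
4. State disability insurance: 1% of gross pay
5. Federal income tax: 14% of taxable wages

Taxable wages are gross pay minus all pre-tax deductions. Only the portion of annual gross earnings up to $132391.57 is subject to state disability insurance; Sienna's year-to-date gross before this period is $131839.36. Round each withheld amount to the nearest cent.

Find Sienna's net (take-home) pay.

$1839.69

401(k): $2380.60 × 0.09 = $214.25
Taxable wages = $2380.60 − $214.25 = $2166.35
Federal income tax: $2166.35 × 0.14 = $303.29
State unemployment insurance (employee share): $2380.60 × 0.005 = $11.90
State disability insurance: only $132391.57 − $131839.36 = $552.21 of this check is subject → $552.21 × 0.01 = $5.52
PFL insurance: $2380.60 × 0.0025 = $5.95
Total deductions = $214.25 + $303.29 + $11.90 + $5.52 + $5.95 = $540.91
Net pay = $2380.60 − $540.91 = $1839.69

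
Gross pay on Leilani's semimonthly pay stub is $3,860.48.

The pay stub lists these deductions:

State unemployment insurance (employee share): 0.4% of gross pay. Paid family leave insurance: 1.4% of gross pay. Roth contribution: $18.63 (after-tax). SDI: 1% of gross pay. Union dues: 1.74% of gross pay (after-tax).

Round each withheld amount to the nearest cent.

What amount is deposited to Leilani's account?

$3,666.59

SDI: $3,860.48 × 0.01 = $38.60
State unemployment insurance (employee share): $3,860.48 × 0.004 = $15.44
Paid family leave insurance: $3,860.48 × 0.014 = $54.05
Roth contribution: $18.63
Union dues: $3,860.48 × 0.0174 = $67.17
Total deductions = $38.60 + $15.44 + $54.05 + $18.63 + $67.17 = $193.89
Net pay = $3,860.48 − $193.89 = $3,666.59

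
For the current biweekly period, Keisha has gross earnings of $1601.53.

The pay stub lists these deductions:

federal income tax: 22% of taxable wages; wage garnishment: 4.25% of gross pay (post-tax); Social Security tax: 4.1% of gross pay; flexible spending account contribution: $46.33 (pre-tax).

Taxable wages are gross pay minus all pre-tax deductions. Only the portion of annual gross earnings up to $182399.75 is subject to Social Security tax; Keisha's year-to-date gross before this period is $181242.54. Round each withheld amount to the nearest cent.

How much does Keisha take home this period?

Flexible spending account contribution: $46.33
Taxable wages = $1601.53 − $46.33 = $1555.20
Federal income tax: $1555.20 × 0.22 = $342.14
Social Security tax: only $182399.75 − $181242.54 = $1157.21 of this check is subject → $1157.21 × 0.041 = $47.45
Wage garnishment: $1601.53 × 0.0425 = $68.07
Total deductions = $46.33 + $342.14 + $47.45 + $68.07 = $503.99
Net pay = $1601.53 − $503.99 = $1097.54

$1097.54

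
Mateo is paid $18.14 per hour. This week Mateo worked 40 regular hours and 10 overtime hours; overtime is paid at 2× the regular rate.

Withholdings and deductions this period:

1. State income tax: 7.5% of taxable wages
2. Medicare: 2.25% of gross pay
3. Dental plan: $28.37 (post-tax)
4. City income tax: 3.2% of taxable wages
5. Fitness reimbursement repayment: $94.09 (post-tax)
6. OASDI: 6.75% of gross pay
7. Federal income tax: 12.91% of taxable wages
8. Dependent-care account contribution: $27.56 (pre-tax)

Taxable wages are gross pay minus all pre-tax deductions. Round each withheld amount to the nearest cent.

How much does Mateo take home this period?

$589.96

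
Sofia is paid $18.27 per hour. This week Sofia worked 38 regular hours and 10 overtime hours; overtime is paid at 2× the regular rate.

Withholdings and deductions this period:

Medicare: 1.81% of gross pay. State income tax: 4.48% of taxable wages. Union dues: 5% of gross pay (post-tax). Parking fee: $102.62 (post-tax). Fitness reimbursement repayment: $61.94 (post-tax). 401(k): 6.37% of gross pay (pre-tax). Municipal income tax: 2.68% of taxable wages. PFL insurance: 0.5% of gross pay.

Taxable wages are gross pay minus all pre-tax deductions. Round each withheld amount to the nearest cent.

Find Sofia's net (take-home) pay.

Regular pay: 38 × $18.27 = $694.26
Overtime pay: 10 × $18.27 × 2 = $365.40
Gross pay = $694.26 + $365.40 = $1059.66
401(k): $1059.66 × 0.0637 = $67.50
Taxable wages = $1059.66 − $67.50 = $992.16
State income tax: $992.16 × 0.0448 = $44.45
Municipal income tax: $992.16 × 0.0268 = $26.59
PFL insurance: $1059.66 × 0.005 = $5.30
Medicare: $1059.66 × 0.0181 = $19.18
Union dues: $1059.66 × 0.05 = $52.98
Fitness reimbursement repayment: $61.94
Parking fee: $102.62
Total deductions = $67.50 + $44.45 + $26.59 + $5.30 + $19.18 + $52.98 + $61.94 + $102.62 = $380.56
Net pay = $1059.66 − $380.56 = $679.10

$679.10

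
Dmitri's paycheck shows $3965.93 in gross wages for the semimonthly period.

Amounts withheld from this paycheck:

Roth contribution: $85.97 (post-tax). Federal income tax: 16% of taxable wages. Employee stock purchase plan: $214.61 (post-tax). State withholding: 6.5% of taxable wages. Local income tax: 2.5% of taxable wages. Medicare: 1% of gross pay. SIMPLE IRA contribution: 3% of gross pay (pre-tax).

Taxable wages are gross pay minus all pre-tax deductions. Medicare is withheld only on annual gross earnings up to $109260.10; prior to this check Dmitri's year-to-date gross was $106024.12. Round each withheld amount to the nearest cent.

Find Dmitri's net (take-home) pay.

$2552.28

SIMPLE IRA contribution: $3965.93 × 0.03 = $118.98
Taxable wages = $3965.93 − $118.98 = $3846.95
Federal income tax: $3846.95 × 0.16 = $615.51
Local income tax: $3846.95 × 0.025 = $96.17
State withholding: $3846.95 × 0.065 = $250.05
Medicare: only $109260.10 − $106024.12 = $3235.98 of this check is subject → $3235.98 × 0.01 = $32.36
Employee stock purchase plan: $214.61
Roth contribution: $85.97
Total deductions = $118.98 + $615.51 + $96.17 + $250.05 + $32.36 + $214.61 + $85.97 = $1413.65
Net pay = $3965.93 − $1413.65 = $2552.28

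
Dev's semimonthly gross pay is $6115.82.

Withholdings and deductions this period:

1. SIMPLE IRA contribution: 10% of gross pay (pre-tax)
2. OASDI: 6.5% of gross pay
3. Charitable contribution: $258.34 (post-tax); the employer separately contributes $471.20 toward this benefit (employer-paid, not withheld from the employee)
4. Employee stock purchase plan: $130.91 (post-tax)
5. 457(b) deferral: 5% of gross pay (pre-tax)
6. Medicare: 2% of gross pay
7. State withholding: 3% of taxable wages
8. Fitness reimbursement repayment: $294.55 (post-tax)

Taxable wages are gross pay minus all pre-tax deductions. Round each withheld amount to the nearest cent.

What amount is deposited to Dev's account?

SIMPLE IRA contribution: $6115.82 × 0.1 = $611.58
457(b) deferral: $6115.82 × 0.05 = $305.79
Pre-tax total = $611.58 + $305.79 = $917.37
Taxable wages = $6115.82 − $917.37 = $5198.45
State withholding: $5198.45 × 0.03 = $155.95
OASDI: $6115.82 × 0.065 = $397.53
Medicare: $6115.82 × 0.02 = $122.32
Charitable contribution: $258.34
Employee stock purchase plan: $130.91
Fitness reimbursement repayment: $294.55
(Employer's $471.20 toward charitable contribution is not withheld from the employee.)
Total deductions = $611.58 + $305.79 + $155.95 + $397.53 + $122.32 + $258.34 + $130.91 + $294.55 = $2276.97
Net pay = $6115.82 − $2276.97 = $3838.85

$3838.85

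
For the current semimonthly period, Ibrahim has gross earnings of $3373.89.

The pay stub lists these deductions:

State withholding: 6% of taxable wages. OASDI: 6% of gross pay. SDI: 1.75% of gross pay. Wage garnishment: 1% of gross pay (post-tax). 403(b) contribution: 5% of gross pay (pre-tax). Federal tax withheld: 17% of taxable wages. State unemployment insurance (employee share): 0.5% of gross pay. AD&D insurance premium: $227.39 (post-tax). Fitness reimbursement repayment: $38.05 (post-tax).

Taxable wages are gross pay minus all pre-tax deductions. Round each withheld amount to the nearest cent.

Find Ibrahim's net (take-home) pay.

403(b) contribution: $3373.89 × 0.05 = $168.69
Taxable wages = $3373.89 − $168.69 = $3205.20
Federal tax withheld: $3205.20 × 0.17 = $544.88
State withholding: $3205.20 × 0.06 = $192.31
State unemployment insurance (employee share): $3373.89 × 0.005 = $16.87
SDI: $3373.89 × 0.0175 = $59.04
OASDI: $3373.89 × 0.06 = $202.43
Fitness reimbursement repayment: $38.05
Wage garnishment: $3373.89 × 0.01 = $33.74
AD&D insurance premium: $227.39
Total deductions = $168.69 + $544.88 + $192.31 + $16.87 + $59.04 + $202.43 + $38.05 + $33.74 + $227.39 = $1483.40
Net pay = $3373.89 − $1483.40 = $1890.49

$1890.49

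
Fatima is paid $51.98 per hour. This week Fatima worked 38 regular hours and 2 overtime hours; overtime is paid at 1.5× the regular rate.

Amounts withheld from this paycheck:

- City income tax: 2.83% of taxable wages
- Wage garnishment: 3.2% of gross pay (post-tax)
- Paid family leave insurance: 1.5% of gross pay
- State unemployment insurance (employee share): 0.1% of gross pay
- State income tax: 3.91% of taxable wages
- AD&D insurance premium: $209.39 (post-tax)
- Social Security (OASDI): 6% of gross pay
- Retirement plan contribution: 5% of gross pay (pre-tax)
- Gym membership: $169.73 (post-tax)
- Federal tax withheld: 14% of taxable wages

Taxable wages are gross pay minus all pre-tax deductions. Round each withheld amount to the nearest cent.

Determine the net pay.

$995.42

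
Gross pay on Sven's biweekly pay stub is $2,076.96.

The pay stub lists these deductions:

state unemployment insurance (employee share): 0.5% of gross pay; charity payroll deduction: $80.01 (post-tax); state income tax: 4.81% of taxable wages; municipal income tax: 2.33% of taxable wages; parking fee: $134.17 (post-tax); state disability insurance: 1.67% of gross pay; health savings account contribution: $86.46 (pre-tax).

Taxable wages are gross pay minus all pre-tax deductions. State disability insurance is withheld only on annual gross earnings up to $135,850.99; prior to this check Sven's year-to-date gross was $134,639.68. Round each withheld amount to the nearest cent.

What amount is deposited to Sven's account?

Health savings account contribution: $86.46
Taxable wages = $2,076.96 − $86.46 = $1,990.50
Municipal income tax: $1,990.50 × 0.0233 = $46.38
State income tax: $1,990.50 × 0.0481 = $95.74
State disability insurance: only $135,850.99 − $134,639.68 = $1,211.31 of this check is subject → $1,211.31 × 0.0167 = $20.23
State unemployment insurance (employee share): $2,076.96 × 0.005 = $10.38
Charity payroll deduction: $80.01
Parking fee: $134.17
Total deductions = $86.46 + $46.38 + $95.74 + $20.23 + $10.38 + $80.01 + $134.17 = $473.37
Net pay = $2,076.96 − $473.37 = $1,603.59

$1,603.59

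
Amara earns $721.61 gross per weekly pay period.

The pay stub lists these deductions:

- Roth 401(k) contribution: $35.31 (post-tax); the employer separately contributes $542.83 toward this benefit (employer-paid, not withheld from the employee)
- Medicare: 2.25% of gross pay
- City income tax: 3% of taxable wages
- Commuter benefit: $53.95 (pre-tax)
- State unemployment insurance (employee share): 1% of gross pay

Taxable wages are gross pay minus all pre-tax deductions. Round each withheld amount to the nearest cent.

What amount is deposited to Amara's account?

Commuter benefit: $53.95
Taxable wages = $721.61 − $53.95 = $667.66
City income tax: $667.66 × 0.03 = $20.03
Medicare: $721.61 × 0.0225 = $16.24
State unemployment insurance (employee share): $721.61 × 0.01 = $7.22
Roth 401(k) contribution: $35.31
(Employer's $542.83 toward Roth 401(k) contribution is not withheld from the employee.)
Total deductions = $53.95 + $20.03 + $16.24 + $7.22 + $35.31 = $132.75
Net pay = $721.61 − $132.75 = $588.86

$588.86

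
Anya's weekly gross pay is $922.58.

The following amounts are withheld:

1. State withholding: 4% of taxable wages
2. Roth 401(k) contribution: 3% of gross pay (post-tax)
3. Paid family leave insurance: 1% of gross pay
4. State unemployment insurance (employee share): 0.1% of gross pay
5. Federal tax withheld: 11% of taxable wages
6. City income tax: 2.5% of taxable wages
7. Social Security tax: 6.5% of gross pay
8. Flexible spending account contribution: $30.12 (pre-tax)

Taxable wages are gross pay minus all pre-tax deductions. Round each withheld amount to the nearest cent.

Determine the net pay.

Flexible spending account contribution: $30.12
Taxable wages = $922.58 − $30.12 = $892.46
City income tax: $892.46 × 0.025 = $22.31
Federal tax withheld: $892.46 × 0.11 = $98.17
State withholding: $892.46 × 0.04 = $35.70
Paid family leave insurance: $922.58 × 0.01 = $9.23
State unemployment insurance (employee share): $922.58 × 0.001 = $0.92
Social Security tax: $922.58 × 0.065 = $59.97
Roth 401(k) contribution: $922.58 × 0.03 = $27.68
Total deductions = $30.12 + $22.31 + $98.17 + $35.70 + $9.23 + $0.92 + $59.97 + $27.68 = $284.10
Net pay = $922.58 − $284.10 = $638.48

$638.48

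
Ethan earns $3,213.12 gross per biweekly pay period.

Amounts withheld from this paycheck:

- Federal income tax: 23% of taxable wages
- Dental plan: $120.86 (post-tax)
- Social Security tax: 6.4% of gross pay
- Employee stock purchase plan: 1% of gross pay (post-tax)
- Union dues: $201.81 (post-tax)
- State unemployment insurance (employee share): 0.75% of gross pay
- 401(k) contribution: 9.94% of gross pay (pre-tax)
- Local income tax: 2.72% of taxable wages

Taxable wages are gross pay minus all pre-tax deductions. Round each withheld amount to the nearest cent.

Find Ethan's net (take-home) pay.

401(k) contribution: $3,213.12 × 0.0994 = $319.38
Taxable wages = $3,213.12 − $319.38 = $2,893.74
Local income tax: $2,893.74 × 0.0272 = $78.71
Federal income tax: $2,893.74 × 0.23 = $665.56
Social Security tax: $3,213.12 × 0.064 = $205.64
State unemployment insurance (employee share): $3,213.12 × 0.0075 = $24.10
Employee stock purchase plan: $3,213.12 × 0.01 = $32.13
Union dues: $201.81
Dental plan: $120.86
Total deductions = $319.38 + $78.71 + $665.56 + $205.64 + $24.10 + $32.13 + $201.81 + $120.86 = $1,648.19
Net pay = $3,213.12 − $1,648.19 = $1,564.93

$1,564.93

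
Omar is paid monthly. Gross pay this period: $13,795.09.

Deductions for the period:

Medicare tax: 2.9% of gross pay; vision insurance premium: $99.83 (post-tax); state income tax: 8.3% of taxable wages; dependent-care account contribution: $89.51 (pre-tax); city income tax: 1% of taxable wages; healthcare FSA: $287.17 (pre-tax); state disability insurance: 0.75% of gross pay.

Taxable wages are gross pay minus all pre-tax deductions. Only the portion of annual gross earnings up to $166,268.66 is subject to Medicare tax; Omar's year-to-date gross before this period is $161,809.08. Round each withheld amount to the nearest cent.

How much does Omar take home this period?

$11,837.88

Healthcare FSA: $287.17
Dependent-care account contribution: $89.51
Pre-tax total = $287.17 + $89.51 = $376.68
Taxable wages = $13,795.09 − $376.68 = $13,418.41
City income tax: $13,418.41 × 0.01 = $134.18
State income tax: $13,418.41 × 0.083 = $1,113.73
Medicare tax: only $166,268.66 − $161,809.08 = $4,459.58 of this check is subject → $4,459.58 × 0.029 = $129.33
State disability insurance: $13,795.09 × 0.0075 = $103.46
Vision insurance premium: $99.83
Total deductions = $287.17 + $89.51 + $134.18 + $1,113.73 + $129.33 + $103.46 + $99.83 = $1,957.21
Net pay = $13,795.09 − $1,957.21 = $11,837.88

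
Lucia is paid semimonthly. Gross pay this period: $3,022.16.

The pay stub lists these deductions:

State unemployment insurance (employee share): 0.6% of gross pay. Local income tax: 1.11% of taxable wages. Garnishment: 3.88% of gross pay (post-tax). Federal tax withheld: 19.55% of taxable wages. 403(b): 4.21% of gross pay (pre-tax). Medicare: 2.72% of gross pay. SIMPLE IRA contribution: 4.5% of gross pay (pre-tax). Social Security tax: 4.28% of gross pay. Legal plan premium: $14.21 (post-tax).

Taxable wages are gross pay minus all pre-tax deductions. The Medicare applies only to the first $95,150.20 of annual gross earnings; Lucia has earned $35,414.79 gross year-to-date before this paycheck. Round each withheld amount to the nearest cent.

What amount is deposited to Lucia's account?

$1,827.79

403(b): $3,022.16 × 0.0421 = $127.23
SIMPLE IRA contribution: $3,022.16 × 0.045 = $136.00
Pre-tax total = $127.23 + $136.00 = $263.23
Taxable wages = $3,022.16 − $263.23 = $2,758.93
Federal tax withheld: $2,758.93 × 0.1955 = $539.37
Local income tax: $2,758.93 × 0.0111 = $30.62
Social Security tax: $3,022.16 × 0.0428 = $129.35
Medicare: cap not yet reached, full $3,022.16 is subject → $3,022.16 × 0.0272 = $82.20
State unemployment insurance (employee share): $3,022.16 × 0.006 = $18.13
Legal plan premium: $14.21
Garnishment: $3,022.16 × 0.0388 = $117.26
Total deductions = $127.23 + $136.00 + $539.37 + $30.62 + $129.35 + $82.20 + $18.13 + $14.21 + $117.26 = $1,194.37
Net pay = $3,022.16 − $1,194.37 = $1,827.79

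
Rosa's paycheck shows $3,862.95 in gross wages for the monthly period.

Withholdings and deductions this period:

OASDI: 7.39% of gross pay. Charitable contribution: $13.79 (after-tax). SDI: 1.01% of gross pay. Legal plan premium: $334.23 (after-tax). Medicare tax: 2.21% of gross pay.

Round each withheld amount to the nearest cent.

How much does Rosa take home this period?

$3,105.07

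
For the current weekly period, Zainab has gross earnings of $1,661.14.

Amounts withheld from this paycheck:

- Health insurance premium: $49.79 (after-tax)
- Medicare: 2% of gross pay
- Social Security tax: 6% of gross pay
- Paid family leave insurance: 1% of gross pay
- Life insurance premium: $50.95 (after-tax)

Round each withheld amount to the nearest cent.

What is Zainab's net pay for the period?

Paid family leave insurance: $1,661.14 × 0.01 = $16.61
Medicare: $1,661.14 × 0.02 = $33.22
Social Security tax: $1,661.14 × 0.06 = $99.67
Life insurance premium: $50.95
Health insurance premium: $49.79
Total deductions = $16.61 + $33.22 + $99.67 + $50.95 + $49.79 = $250.24
Net pay = $1,661.14 − $250.24 = $1,410.90

$1,410.90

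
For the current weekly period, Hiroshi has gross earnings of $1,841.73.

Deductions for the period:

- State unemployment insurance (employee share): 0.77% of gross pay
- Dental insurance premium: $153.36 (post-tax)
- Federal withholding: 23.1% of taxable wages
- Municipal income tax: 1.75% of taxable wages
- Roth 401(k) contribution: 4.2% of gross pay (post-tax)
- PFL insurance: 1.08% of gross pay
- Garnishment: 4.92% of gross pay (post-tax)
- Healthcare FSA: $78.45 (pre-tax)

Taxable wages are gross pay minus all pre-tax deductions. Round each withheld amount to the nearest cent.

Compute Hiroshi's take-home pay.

Healthcare FSA: $78.45
Taxable wages = $1,841.73 − $78.45 = $1,763.28
Federal withholding: $1,763.28 × 0.231 = $407.32
Municipal income tax: $1,763.28 × 0.0175 = $30.86
State unemployment insurance (employee share): $1,841.73 × 0.0077 = $14.18
PFL insurance: $1,841.73 × 0.0108 = $19.89
Garnishment: $1,841.73 × 0.0492 = $90.61
Roth 401(k) contribution: $1,841.73 × 0.042 = $77.35
Dental insurance premium: $153.36
Total deductions = $78.45 + $407.32 + $30.86 + $14.18 + $19.89 + $90.61 + $77.35 + $153.36 = $872.02
Net pay = $1,841.73 − $872.02 = $969.71

$969.71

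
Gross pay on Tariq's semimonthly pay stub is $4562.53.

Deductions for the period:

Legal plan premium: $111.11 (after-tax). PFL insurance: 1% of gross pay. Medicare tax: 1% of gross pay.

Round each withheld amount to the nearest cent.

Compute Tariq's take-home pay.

$4360.16

Medicare tax: $4562.53 × 0.01 = $45.63
PFL insurance: $4562.53 × 0.01 = $45.63
Legal plan premium: $111.11
Total deductions = $45.63 + $45.63 + $111.11 = $202.37
Net pay = $4562.53 − $202.37 = $4360.16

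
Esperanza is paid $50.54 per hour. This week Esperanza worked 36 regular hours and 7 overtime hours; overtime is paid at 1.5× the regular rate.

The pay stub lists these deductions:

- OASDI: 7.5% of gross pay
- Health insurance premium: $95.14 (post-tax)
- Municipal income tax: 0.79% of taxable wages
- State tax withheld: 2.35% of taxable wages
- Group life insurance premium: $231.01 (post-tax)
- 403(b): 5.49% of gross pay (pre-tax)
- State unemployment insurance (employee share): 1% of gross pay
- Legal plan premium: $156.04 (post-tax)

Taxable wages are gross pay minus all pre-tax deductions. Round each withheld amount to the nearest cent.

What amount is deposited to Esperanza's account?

Regular pay: 36 × $50.54 = $1,819.44
Overtime pay: 7 × $50.54 × 1.5 = $530.67
Gross pay = $1,819.44 + $530.67 = $2,350.11
403(b): $2,350.11 × 0.0549 = $129.02
Taxable wages = $2,350.11 − $129.02 = $2,221.09
Municipal income tax: $2,221.09 × 0.0079 = $17.55
State tax withheld: $2,221.09 × 0.0235 = $52.20
OASDI: $2,350.11 × 0.075 = $176.26
State unemployment insurance (employee share): $2,350.11 × 0.01 = $23.50
Group life insurance premium: $231.01
Health insurance premium: $95.14
Legal plan premium: $156.04
Total deductions = $129.02 + $17.55 + $52.20 + $176.26 + $23.50 + $231.01 + $95.14 + $156.04 = $880.72
Net pay = $2,350.11 − $880.72 = $1,469.39

$1,469.39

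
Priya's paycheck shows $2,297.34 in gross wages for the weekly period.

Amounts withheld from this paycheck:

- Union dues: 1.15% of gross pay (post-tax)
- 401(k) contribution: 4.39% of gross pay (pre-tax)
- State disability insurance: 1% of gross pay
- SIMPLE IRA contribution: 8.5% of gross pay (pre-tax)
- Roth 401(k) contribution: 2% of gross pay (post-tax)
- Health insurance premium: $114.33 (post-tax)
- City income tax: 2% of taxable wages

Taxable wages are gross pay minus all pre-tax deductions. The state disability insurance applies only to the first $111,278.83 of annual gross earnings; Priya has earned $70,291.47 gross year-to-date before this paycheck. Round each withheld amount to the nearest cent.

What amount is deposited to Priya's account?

SIMPLE IRA contribution: $2,297.34 × 0.085 = $195.27
401(k) contribution: $2,297.34 × 0.0439 = $100.85
Pre-tax total = $195.27 + $100.85 = $296.12
Taxable wages = $2,297.34 − $296.12 = $2,001.22
City income tax: $2,001.22 × 0.02 = $40.02
State disability insurance: cap not yet reached, full $2,297.34 is subject → $2,297.34 × 0.01 = $22.97
Roth 401(k) contribution: $2,297.34 × 0.02 = $45.95
Health insurance premium: $114.33
Union dues: $2,297.34 × 0.0115 = $26.42
Total deductions = $195.27 + $100.85 + $40.02 + $22.97 + $45.95 + $114.33 + $26.42 = $545.81
Net pay = $2,297.34 − $545.81 = $1,751.53

$1,751.53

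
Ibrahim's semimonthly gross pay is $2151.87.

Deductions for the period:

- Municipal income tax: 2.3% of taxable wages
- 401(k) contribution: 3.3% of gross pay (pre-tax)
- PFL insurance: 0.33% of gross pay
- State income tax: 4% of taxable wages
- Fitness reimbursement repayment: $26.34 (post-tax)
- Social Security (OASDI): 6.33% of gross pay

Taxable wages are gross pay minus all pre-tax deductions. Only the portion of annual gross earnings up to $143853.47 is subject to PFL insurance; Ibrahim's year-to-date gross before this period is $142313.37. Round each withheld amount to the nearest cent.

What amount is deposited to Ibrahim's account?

401(k) contribution: $2151.87 × 0.033 = $71.01
Taxable wages = $2151.87 − $71.01 = $2080.86
Municipal income tax: $2080.86 × 0.023 = $47.86
State income tax: $2080.86 × 0.04 = $83.23
Social Security (OASDI): $2151.87 × 0.0633 = $136.21
PFL insurance: only $143853.47 − $142313.37 = $1540.10 of this check is subject → $1540.10 × 0.0033 = $5.08
Fitness reimbursement repayment: $26.34
Total deductions = $71.01 + $47.86 + $83.23 + $136.21 + $5.08 + $26.34 = $369.73
Net pay = $2151.87 − $369.73 = $1782.14

$1782.14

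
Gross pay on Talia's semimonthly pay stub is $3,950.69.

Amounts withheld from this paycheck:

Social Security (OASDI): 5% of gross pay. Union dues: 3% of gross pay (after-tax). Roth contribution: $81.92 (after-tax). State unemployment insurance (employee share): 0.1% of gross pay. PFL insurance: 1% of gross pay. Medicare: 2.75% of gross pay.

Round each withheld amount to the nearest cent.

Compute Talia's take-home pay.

$3,400.62

State unemployment insurance (employee share): $3,950.69 × 0.001 = $3.95
PFL insurance: $3,950.69 × 0.01 = $39.51
Social Security (OASDI): $3,950.69 × 0.05 = $197.53
Medicare: $3,950.69 × 0.0275 = $108.64
Roth contribution: $81.92
Union dues: $3,950.69 × 0.03 = $118.52
Total deductions = $3.95 + $39.51 + $197.53 + $108.64 + $81.92 + $118.52 = $550.07
Net pay = $3,950.69 − $550.07 = $3,400.62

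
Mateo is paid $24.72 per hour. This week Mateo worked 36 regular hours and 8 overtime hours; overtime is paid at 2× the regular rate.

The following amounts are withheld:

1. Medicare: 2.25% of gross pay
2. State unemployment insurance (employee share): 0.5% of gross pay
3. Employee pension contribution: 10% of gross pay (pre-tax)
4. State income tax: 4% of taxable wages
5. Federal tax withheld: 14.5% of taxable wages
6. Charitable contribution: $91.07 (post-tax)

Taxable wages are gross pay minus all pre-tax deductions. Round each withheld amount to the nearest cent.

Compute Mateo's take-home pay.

$816.45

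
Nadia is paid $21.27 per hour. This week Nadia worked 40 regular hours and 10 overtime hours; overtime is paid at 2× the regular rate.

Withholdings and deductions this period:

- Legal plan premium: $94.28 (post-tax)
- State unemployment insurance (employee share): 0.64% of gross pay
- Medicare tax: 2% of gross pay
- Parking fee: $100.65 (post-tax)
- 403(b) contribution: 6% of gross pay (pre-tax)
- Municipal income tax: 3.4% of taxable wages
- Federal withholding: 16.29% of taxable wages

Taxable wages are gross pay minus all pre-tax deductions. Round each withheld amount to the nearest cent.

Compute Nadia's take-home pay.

$734.80

Regular pay: 40 × $21.27 = $850.80
Overtime pay: 10 × $21.27 × 2 = $425.40
Gross pay = $850.80 + $425.40 = $1276.20
403(b) contribution: $1276.20 × 0.06 = $76.57
Taxable wages = $1276.20 − $76.57 = $1199.63
Federal withholding: $1199.63 × 0.1629 = $195.42
Municipal income tax: $1199.63 × 0.034 = $40.79
State unemployment insurance (employee share): $1276.20 × 0.0064 = $8.17
Medicare tax: $1276.20 × 0.02 = $25.52
Parking fee: $100.65
Legal plan premium: $94.28
Total deductions = $76.57 + $195.42 + $40.79 + $8.17 + $25.52 + $100.65 + $94.28 = $541.40
Net pay = $1276.20 − $541.40 = $734.80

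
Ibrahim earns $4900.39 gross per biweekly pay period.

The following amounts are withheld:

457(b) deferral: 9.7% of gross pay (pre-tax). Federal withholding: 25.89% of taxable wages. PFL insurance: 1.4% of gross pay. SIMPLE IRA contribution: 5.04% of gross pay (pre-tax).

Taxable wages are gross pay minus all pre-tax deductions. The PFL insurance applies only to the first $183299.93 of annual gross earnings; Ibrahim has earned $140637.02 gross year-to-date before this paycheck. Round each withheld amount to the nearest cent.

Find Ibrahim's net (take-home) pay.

$3027.76

457(b) deferral: $4900.39 × 0.097 = $475.34
SIMPLE IRA contribution: $4900.39 × 0.0504 = $246.98
Pre-tax total = $475.34 + $246.98 = $722.32
Taxable wages = $4900.39 − $722.32 = $4178.07
Federal withholding: $4178.07 × 0.2589 = $1081.70
PFL insurance: cap not yet reached, full $4900.39 is subject → $4900.39 × 0.014 = $68.61
Total deductions = $475.34 + $246.98 + $1081.70 + $68.61 = $1872.63
Net pay = $4900.39 − $1872.63 = $3027.76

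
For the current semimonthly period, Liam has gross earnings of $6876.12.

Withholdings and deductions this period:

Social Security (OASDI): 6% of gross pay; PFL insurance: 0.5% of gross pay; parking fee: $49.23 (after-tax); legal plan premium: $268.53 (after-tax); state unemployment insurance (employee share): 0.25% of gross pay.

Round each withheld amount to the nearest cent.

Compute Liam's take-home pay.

$6094.22

PFL insurance: $6876.12 × 0.005 = $34.38
State unemployment insurance (employee share): $6876.12 × 0.0025 = $17.19
Social Security (OASDI): $6876.12 × 0.06 = $412.57
Legal plan premium: $268.53
Parking fee: $49.23
Total deductions = $34.38 + $17.19 + $412.57 + $268.53 + $49.23 = $781.90
Net pay = $6876.12 − $781.90 = $6094.22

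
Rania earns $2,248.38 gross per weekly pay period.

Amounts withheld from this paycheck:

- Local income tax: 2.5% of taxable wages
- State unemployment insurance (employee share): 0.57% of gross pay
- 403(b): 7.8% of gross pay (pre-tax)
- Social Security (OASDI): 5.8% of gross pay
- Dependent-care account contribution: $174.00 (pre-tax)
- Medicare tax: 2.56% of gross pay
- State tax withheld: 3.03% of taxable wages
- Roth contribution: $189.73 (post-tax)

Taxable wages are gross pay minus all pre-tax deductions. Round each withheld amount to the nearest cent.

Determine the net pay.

403(b): $2,248.38 × 0.078 = $175.37
Dependent-care account contribution: $174.00
Pre-tax total = $175.37 + $174.00 = $349.37
Taxable wages = $2,248.38 − $349.37 = $1,899.01
State tax withheld: $1,899.01 × 0.0303 = $57.54
Local income tax: $1,899.01 × 0.025 = $47.48
Social Security (OASDI): $2,248.38 × 0.058 = $130.41
State unemployment insurance (employee share): $2,248.38 × 0.0057 = $12.82
Medicare tax: $2,248.38 × 0.0256 = $57.56
Roth contribution: $189.73
Total deductions = $175.37 + $174.00 + $57.54 + $47.48 + $130.41 + $12.82 + $57.56 + $189.73 = $844.91
Net pay = $2,248.38 − $844.91 = $1,403.47

$1,403.47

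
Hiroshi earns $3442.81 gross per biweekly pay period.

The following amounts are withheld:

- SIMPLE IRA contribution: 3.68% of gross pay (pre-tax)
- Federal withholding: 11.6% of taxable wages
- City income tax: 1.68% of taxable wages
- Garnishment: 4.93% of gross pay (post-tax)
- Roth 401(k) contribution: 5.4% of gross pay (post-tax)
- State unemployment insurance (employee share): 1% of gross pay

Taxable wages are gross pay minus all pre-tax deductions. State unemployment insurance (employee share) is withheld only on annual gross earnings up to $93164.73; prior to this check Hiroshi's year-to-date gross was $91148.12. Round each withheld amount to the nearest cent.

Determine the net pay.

SIMPLE IRA contribution: $3442.81 × 0.0368 = $126.70
Taxable wages = $3442.81 − $126.70 = $3316.11
Federal withholding: $3316.11 × 0.116 = $384.67
City income tax: $3316.11 × 0.0168 = $55.71
State unemployment insurance (employee share): only $93164.73 − $91148.12 = $2016.61 of this check is subject → $2016.61 × 0.01 = $20.17
Roth 401(k) contribution: $3442.81 × 0.054 = $185.91
Garnishment: $3442.81 × 0.0493 = $169.73
Total deductions = $126.70 + $384.67 + $55.71 + $20.17 + $185.91 + $169.73 = $942.89
Net pay = $3442.81 − $942.89 = $2499.92

$2499.92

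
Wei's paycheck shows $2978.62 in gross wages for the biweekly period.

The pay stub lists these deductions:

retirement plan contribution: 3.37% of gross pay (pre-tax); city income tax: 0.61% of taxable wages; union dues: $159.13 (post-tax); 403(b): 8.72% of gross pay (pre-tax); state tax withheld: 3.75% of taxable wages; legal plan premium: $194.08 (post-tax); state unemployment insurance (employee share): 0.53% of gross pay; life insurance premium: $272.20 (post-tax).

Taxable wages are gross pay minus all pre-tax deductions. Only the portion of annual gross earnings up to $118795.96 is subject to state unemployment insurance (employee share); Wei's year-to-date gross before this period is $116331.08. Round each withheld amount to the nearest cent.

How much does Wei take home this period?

Retirement plan contribution: $2978.62 × 0.0337 = $100.38
403(b): $2978.62 × 0.0872 = $259.74
Pre-tax total = $100.38 + $259.74 = $360.12
Taxable wages = $2978.62 − $360.12 = $2618.50
State tax withheld: $2618.50 × 0.0375 = $98.19
City income tax: $2618.50 × 0.0061 = $15.97
State unemployment insurance (employee share): only $118795.96 − $116331.08 = $2464.88 of this check is subject → $2464.88 × 0.0053 = $13.06
Union dues: $159.13
Legal plan premium: $194.08
Life insurance premium: $272.20
Total deductions = $100.38 + $259.74 + $98.19 + $15.97 + $13.06 + $159.13 + $194.08 + $272.20 = $1112.75
Net pay = $2978.62 − $1112.75 = $1865.87

$1865.87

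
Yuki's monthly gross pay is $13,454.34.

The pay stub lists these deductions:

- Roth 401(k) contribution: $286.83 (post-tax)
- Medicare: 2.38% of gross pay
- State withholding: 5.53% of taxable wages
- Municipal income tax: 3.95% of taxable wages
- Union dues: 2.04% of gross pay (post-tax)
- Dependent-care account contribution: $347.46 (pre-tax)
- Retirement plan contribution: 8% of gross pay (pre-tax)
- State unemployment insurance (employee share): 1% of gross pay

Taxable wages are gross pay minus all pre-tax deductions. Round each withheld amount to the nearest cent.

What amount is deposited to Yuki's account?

$9,873.98

Dependent-care account contribution: $347.46
Retirement plan contribution: $13,454.34 × 0.08 = $1,076.35
Pre-tax total = $347.46 + $1,076.35 = $1,423.81
Taxable wages = $13,454.34 − $1,423.81 = $12,030.53
State withholding: $12,030.53 × 0.0553 = $665.29
Municipal income tax: $12,030.53 × 0.0395 = $475.21
State unemployment insurance (employee share): $13,454.34 × 0.01 = $134.54
Medicare: $13,454.34 × 0.0238 = $320.21
Union dues: $13,454.34 × 0.0204 = $274.47
Roth 401(k) contribution: $286.83
Total deductions = $347.46 + $1,076.35 + $665.29 + $475.21 + $134.54 + $320.21 + $274.47 + $286.83 = $3,580.36
Net pay = $13,454.34 − $3,580.36 = $9,873.98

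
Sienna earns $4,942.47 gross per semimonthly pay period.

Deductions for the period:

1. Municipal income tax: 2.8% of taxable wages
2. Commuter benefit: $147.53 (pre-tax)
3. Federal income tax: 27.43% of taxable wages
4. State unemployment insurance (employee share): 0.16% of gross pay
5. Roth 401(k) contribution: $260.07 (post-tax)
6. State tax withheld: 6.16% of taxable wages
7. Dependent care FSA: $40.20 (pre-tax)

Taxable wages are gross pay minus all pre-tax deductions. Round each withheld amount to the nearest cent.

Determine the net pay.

$2,756.51

Dependent care FSA: $40.20
Commuter benefit: $147.53
Pre-tax total = $40.20 + $147.53 = $187.73
Taxable wages = $4,942.47 − $187.73 = $4,754.74
State tax withheld: $4,754.74 × 0.0616 = $292.89
Federal income tax: $4,754.74 × 0.2743 = $1,304.23
Municipal income tax: $4,754.74 × 0.028 = $133.13
State unemployment insurance (employee share): $4,942.47 × 0.0016 = $7.91
Roth 401(k) contribution: $260.07
Total deductions = $40.20 + $147.53 + $292.89 + $1,304.23 + $133.13 + $7.91 + $260.07 = $2,185.96
Net pay = $4,942.47 − $2,185.96 = $2,756.51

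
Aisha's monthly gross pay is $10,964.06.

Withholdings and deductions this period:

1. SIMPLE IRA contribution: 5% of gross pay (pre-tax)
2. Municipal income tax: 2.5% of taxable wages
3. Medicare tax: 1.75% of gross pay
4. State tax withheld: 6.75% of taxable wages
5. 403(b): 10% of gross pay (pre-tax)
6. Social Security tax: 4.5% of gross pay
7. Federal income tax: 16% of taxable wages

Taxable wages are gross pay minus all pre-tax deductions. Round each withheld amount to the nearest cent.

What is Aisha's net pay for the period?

$6,281.04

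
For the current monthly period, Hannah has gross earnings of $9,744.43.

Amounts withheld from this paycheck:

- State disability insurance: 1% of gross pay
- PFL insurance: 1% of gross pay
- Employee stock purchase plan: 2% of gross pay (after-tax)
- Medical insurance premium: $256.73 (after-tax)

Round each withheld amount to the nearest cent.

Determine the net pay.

$9,097.93

State disability insurance: $9,744.43 × 0.01 = $97.44
PFL insurance: $9,744.43 × 0.01 = $97.44
Employee stock purchase plan: $9,744.43 × 0.02 = $194.89
Medical insurance premium: $256.73
Total deductions = $97.44 + $97.44 + $194.89 + $256.73 = $646.50
Net pay = $9,744.43 − $646.50 = $9,097.93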